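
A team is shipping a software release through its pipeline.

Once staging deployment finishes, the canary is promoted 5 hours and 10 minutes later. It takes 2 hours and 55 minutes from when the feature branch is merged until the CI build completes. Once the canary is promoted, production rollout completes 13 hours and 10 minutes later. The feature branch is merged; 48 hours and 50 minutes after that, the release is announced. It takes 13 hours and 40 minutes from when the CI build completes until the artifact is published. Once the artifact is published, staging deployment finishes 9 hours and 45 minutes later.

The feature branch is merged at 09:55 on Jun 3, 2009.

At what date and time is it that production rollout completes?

The feature branch is merged: 09:55 Jun 3, 2009.
The CI build completes: 09:55 Jun 3, 2009 + 2h55m = 12:50 Jun 3, 2009.
The artifact is published: 12:50 Jun 3, 2009 + 13h40m = 02:30 Jun 4, 2009.
Staging deployment finishes: 02:30 Jun 4, 2009 + 9h45m = 12:15 Jun 4, 2009.
The canary is promoted: 12:15 Jun 4, 2009 + 5h10m = 17:25 Jun 4, 2009.
Production rollout completes: 17:25 Jun 4, 2009 + 13h10m = 06:35 Jun 5, 2009.

06:35 on Jun 5, 2009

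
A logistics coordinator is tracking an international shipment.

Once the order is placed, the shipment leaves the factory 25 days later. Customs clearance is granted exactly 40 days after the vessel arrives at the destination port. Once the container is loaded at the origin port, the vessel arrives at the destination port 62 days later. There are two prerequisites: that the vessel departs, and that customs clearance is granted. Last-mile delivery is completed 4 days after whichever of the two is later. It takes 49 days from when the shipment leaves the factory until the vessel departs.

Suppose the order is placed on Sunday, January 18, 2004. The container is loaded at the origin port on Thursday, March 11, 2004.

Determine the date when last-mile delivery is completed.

Friday, June 25, 2004

The order is placed: Jan 18, 2004.
The shipment leaves the factory: Jan 18, 2004 + 25 days = Feb 12, 2004.
The vessel departs: Feb 12, 2004 + 49 days = Apr 1, 2004.
The container is loaded at the origin port: Mar 11, 2004.
The vessel arrives at the destination port: Mar 11, 2004 + 62 days = May 12, 2004.
Customs clearance is granted: May 12, 2004 + 40 days = Jun 21, 2004.
Both prerequisites met — the vessel departs (Apr 1, 2004), customs clearance is granted (Jun 21, 2004); the later is Jun 21, 2004.
Last-mile delivery is completed: Jun 21, 2004 + 4 days = Jun 25, 2004.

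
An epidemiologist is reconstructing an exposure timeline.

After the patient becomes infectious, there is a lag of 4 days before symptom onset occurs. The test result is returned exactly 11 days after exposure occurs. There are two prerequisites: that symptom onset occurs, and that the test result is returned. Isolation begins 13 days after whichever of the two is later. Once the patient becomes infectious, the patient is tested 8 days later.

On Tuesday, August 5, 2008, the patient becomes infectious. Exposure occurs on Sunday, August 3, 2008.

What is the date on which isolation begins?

The patient becomes infectious: Aug 5, 2008.
Symptom onset occurs: Aug 5, 2008 + 4 days = Aug 9, 2008.
Exposure occurs: Aug 3, 2008.
The test result is returned: Aug 3, 2008 + 11 days = Aug 14, 2008.
Both prerequisites met — symptom onset occurs (Aug 9, 2008), the test result is returned (Aug 14, 2008); the later is Aug 14, 2008.
Isolation begins: Aug 14, 2008 + 13 days = Aug 27, 2008.

Wednesday, August 27, 2008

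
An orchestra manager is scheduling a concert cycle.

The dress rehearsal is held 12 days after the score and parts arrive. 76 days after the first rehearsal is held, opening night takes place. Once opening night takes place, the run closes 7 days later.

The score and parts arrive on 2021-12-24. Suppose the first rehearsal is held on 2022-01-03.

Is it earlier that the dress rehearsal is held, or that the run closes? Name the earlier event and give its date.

The score and parts arrive: Dec 24, 2021.
The dress rehearsal is held: Dec 24, 2021 + 12 days = Jan 5, 2022.
The first rehearsal is held: Jan 3, 2022.
Opening night takes place: Jan 3, 2022 + 76 days = Mar 20, 2022.
The run closes: Mar 20, 2022 + 7 days = Mar 27, 2022.
Comparing: the dress rehearsal is held on Jan 5, 2022 vs the run closes on Mar 27, 2022. Earlier: the dress rehearsal is held.

The dress rehearsal is held — 2022-01-05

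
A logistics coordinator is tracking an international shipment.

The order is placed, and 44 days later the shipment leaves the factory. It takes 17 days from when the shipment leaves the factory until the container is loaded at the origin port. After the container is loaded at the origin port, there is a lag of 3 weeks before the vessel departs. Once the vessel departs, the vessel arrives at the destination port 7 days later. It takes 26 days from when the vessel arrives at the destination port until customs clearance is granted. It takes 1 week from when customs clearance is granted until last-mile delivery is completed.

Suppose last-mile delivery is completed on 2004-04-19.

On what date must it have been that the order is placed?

2003-12-19

Last-mile delivery is completed: Apr 19, 2004.
Customs clearance is granted: Apr 19, 2004 − 1 week = Apr 12, 2004.
The vessel arrives at the destination port: Apr 12, 2004 − 26 days = Mar 17, 2004.
The vessel departs: Mar 17, 2004 − 7 days = Mar 10, 2004.
The container is loaded at the origin port: Mar 10, 2004 − 3 weeks = Feb 18, 2004.
The shipment leaves the factory: Feb 18, 2004 − 17 days = Feb 1, 2004.
The order is placed: Feb 1, 2004 − 44 days = Dec 19, 2003.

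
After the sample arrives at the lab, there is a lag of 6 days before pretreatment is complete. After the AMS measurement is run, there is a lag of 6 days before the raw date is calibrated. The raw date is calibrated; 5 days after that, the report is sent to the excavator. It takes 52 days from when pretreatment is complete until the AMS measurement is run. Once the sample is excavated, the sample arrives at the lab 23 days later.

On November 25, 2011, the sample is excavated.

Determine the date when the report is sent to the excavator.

The sample is excavated: Nov 25, 2011.
The sample arrives at the lab: Nov 25, 2011 + 23 days = Dec 18, 2011.
Pretreatment is complete: Dec 18, 2011 + 6 days = Dec 24, 2011.
The AMS measurement is run: Dec 24, 2011 + 52 days = Feb 14, 2012.
The raw date is calibrated: Feb 14, 2012 + 6 days = Feb 20, 2012.
The report is sent to the excavator: Feb 20, 2012 + 5 days = Feb 25, 2012.

February 25, 2012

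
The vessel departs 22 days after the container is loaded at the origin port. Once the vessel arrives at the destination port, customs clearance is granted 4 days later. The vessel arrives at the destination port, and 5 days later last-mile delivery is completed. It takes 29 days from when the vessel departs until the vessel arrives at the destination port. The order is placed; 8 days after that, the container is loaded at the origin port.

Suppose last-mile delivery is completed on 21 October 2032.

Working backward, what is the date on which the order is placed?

Last-mile delivery is completed: Oct 21, 2032.
The vessel arrives at the destination port: Oct 21, 2032 − 5 days = Oct 16, 2032.
The vessel departs: Oct 16, 2032 − 29 days = Sep 17, 2032.
The container is loaded at the origin port: Sep 17, 2032 − 22 days = Aug 26, 2032.
The order is placed: Aug 26, 2032 − 8 days = Aug 18, 2032.

18 August 2032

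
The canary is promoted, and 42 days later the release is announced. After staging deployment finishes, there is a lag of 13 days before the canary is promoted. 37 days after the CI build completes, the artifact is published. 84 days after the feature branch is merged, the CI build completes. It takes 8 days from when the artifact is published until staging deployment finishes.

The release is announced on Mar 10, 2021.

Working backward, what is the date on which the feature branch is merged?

The release is announced: Mar 10, 2021.
The canary is promoted: Mar 10, 2021 − 42 days = Jan 27, 2021.
Staging deployment finishes: Jan 27, 2021 − 13 days = Jan 14, 2021.
The artifact is published: Jan 14, 2021 − 8 days = Jan 6, 2021.
The CI build completes: Jan 6, 2021 − 37 days = Nov 30, 2020.
The feature branch is merged: Nov 30, 2020 − 84 days = Sep 7, 2020.

Sep 7, 2020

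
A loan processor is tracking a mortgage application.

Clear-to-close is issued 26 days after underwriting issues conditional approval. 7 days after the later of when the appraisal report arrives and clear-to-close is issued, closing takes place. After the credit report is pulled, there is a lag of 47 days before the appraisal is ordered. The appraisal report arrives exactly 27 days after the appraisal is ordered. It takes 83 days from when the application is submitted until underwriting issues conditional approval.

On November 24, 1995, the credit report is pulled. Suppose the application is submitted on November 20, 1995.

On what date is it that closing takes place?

The credit report is pulled: Nov 24, 1995.
The appraisal is ordered: Nov 24, 1995 + 47 days = Jan 10, 1996.
The appraisal report arrives: Jan 10, 1996 + 27 days = Feb 6, 1996.
The application is submitted: Nov 20, 1995.
Underwriting issues conditional approval: Nov 20, 1995 + 83 days = Feb 11, 1996.
Clear-to-close is issued: Feb 11, 1996 + 26 days = Mar 8, 1996.
Both prerequisites met — the appraisal report arrives (Feb 6, 1996), clear-to-close is issued (Mar 8, 1996); the later is Mar 8, 1996.
Closing takes place: Mar 8, 1996 + 7 days = Mar 15, 1996.

March 15, 1996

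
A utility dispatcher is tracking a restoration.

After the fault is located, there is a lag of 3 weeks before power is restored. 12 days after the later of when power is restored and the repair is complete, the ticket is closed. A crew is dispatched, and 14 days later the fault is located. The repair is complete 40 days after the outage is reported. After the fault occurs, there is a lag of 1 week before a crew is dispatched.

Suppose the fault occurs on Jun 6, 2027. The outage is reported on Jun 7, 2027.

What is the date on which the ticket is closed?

Jul 30, 2027

The fault occurs: Jun 6, 2027.
A crew is dispatched: Jun 6, 2027 + 1 week = Jun 13, 2027.
The fault is located: Jun 13, 2027 + 14 days = Jun 27, 2027.
Power is restored: Jun 27, 2027 + 3 weeks = Jul 18, 2027.
The outage is reported: Jun 7, 2027.
The repair is complete: Jun 7, 2027 + 40 days = Jul 17, 2027.
Both prerequisites met — power is restored (Jul 18, 2027), the repair is complete (Jul 17, 2027); the later is Jul 18, 2027.
The ticket is closed: Jul 18, 2027 + 12 days = Jul 30, 2027.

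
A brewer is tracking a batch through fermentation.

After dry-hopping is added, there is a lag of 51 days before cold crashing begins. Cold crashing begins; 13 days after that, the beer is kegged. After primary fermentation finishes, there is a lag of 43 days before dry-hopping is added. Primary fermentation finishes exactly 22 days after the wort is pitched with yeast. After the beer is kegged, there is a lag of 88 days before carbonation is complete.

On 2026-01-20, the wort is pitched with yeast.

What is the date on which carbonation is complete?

The wort is pitched with yeast: Jan 20, 2026.
Primary fermentation finishes: Jan 20, 2026 + 22 days = Feb 11, 2026.
Dry-hopping is added: Feb 11, 2026 + 43 days = Mar 26, 2026.
Cold crashing begins: Mar 26, 2026 + 51 days = May 16, 2026.
The beer is kegged: May 16, 2026 + 13 days = May 29, 2026.
Carbonation is complete: May 29, 2026 + 88 days = Aug 25, 2026.

2026-08-25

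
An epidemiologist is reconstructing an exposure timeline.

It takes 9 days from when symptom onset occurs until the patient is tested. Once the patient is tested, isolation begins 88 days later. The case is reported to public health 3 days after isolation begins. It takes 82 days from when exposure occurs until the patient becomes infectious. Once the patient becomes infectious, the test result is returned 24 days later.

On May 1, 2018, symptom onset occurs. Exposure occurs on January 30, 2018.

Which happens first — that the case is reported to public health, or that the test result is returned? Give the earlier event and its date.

The test result is returned — May 16, 2018

Symptom onset occurs: May 1, 2018.
The patient is tested: May 1, 2018 + 9 days = May 10, 2018.
Isolation begins: May 10, 2018 + 88 days = Aug 6, 2018.
The case is reported to public health: Aug 6, 2018 + 3 days = Aug 9, 2018.
Exposure occurs: Jan 30, 2018.
The patient becomes infectious: Jan 30, 2018 + 82 days = Apr 22, 2018.
The test result is returned: Apr 22, 2018 + 24 days = May 16, 2018.
Comparing: the case is reported to public health on Aug 9, 2018 vs the test result is returned on May 16, 2018. Earlier: the test result is returned.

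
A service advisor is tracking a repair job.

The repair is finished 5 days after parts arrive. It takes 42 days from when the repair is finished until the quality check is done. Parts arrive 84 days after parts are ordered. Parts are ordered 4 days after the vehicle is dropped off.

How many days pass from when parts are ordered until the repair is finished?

89 days

Causal path: parts are ordered → parts arrive → the repair is finished.
Total delay along the path: 84 + 5 = 89 days.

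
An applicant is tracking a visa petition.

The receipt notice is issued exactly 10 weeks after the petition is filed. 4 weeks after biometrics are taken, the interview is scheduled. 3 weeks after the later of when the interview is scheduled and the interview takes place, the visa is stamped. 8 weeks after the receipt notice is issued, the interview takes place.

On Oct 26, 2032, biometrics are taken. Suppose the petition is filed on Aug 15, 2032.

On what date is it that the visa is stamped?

Jan 9, 2033

Biometrics are taken: Oct 26, 2032.
The interview is scheduled: Oct 26, 2032 + 4 weeks = Nov 23, 2032.
The petition is filed: Aug 15, 2032.
The receipt notice is issued: Aug 15, 2032 + 10 weeks = Oct 24, 2032.
The interview takes place: Oct 24, 2032 + 8 weeks = Dec 19, 2032.
Both prerequisites met — the interview is scheduled (Nov 23, 2032), the interview takes place (Dec 19, 2032); the later is Dec 19, 2032.
The visa is stamped: Dec 19, 2032 + 3 weeks = Jan 9, 2033.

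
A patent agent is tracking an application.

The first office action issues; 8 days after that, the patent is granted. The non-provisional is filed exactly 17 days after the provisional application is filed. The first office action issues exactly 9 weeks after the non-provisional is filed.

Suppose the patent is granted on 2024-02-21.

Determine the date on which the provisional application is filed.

The patent is granted: Feb 21, 2024.
The first office action issues: Feb 21, 2024 − 8 days = Feb 13, 2024.
The non-provisional is filed: Feb 13, 2024 − 9 weeks = Dec 12, 2023.
The provisional application is filed: Dec 12, 2023 − 17 days = Nov 25, 2023.

2023-11-25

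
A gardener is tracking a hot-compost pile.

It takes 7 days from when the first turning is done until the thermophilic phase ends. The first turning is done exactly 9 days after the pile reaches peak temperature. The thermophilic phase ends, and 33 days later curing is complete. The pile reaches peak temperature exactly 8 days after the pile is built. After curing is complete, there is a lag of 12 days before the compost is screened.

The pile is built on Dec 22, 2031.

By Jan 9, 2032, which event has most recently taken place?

The first turning is done

The pile is built: Dec 22, 2031.
The pile reaches peak temperature: Dec 22, 2031 + 8 days = Dec 30, 2031.
The first turning is done: Dec 30, 2031 + 9 days = Jan 8, 2032.
The thermophilic phase ends: Jan 8, 2032 + 7 days = Jan 15, 2032.
Curing is complete: Jan 15, 2032 + 33 days = Feb 17, 2032.
The compost is screened: Feb 17, 2032 + 12 days = Feb 29, 2032.
Jan 9, 2032 falls between when the first turning is done (Jan 8, 2032) and when the thermophilic phase ends (Jan 15, 2032).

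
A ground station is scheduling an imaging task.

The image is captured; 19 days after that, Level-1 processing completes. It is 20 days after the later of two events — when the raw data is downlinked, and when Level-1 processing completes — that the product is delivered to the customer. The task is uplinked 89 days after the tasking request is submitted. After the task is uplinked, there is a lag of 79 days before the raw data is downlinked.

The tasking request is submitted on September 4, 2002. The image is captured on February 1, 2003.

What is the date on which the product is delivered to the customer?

The tasking request is submitted: Sep 4, 2002.
The task is uplinked: Sep 4, 2002 + 89 days = Dec 2, 2002.
The raw data is downlinked: Dec 2, 2002 + 79 days = Feb 19, 2003.
The image is captured: Feb 1, 2003.
Level-1 processing completes: Feb 1, 2003 + 19 days = Feb 20, 2003.
Both prerequisites met — the raw data is downlinked (Feb 19, 2003), Level-1 processing completes (Feb 20, 2003); the later is Feb 20, 2003.
The product is delivered to the customer: Feb 20, 2003 + 20 days = Mar 12, 2003.

March 12, 2003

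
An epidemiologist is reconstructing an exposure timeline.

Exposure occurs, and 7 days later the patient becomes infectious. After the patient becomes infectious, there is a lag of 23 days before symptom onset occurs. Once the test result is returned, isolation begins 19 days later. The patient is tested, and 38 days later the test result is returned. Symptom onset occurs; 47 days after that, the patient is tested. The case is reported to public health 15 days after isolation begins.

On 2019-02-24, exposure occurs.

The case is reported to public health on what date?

2019-07-23

Exposure occurs: Feb 24, 2019.
The patient becomes infectious: Feb 24, 2019 + 7 days = Mar 3, 2019.
Symptom onset occurs: Mar 3, 2019 + 23 days = Mar 26, 2019.
The patient is tested: Mar 26, 2019 + 47 days = May 12, 2019.
The test result is returned: May 12, 2019 + 38 days = Jun 19, 2019.
Isolation begins: Jun 19, 2019 + 19 days = Jul 8, 2019.
The case is reported to public health: Jul 8, 2019 + 15 days = Jul 23, 2019.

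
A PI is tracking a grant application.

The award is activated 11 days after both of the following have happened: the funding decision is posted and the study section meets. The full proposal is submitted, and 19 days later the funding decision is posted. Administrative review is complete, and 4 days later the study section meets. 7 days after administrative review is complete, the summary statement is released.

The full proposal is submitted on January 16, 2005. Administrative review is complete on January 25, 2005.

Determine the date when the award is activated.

February 15, 2005

The full proposal is submitted: Jan 16, 2005.
The funding decision is posted: Jan 16, 2005 + 19 days = Feb 4, 2005.
Administrative review is complete: Jan 25, 2005.
The study section meets: Jan 25, 2005 + 4 days = Jan 29, 2005.
Both prerequisites met — the funding decision is posted (Feb 4, 2005), the study section meets (Jan 29, 2005); the later is Feb 4, 2005.
The award is activated: Feb 4, 2005 + 11 days = Feb 15, 2005.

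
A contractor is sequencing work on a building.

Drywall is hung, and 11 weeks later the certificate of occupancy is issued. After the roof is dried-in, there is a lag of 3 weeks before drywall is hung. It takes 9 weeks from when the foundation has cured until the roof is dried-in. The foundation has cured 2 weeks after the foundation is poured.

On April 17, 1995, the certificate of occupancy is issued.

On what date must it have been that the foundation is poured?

October 24, 1994

The certificate of occupancy is issued: Apr 17, 1995.
Drywall is hung: Apr 17, 1995 − 11 weeks = Jan 30, 1995.
The roof is dried-in: Jan 30, 1995 − 3 weeks = Jan 9, 1995.
The foundation has cured: Jan 9, 1995 − 9 weeks = Nov 7, 1994.
The foundation is poured: Nov 7, 1994 − 2 weeks = Oct 24, 1994.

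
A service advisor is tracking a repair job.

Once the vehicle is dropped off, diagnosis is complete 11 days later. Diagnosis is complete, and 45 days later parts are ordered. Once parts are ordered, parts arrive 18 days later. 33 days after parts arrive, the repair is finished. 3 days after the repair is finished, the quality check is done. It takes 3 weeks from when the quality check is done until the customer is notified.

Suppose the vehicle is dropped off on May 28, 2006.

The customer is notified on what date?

Oct 6, 2006

The vehicle is dropped off: May 28, 2006.
Diagnosis is complete: May 28, 2006 + 11 days = Jun 8, 2006.
Parts are ordered: Jun 8, 2006 + 45 days = Jul 23, 2006.
Parts arrive: Jul 23, 2006 + 18 days = Aug 10, 2006.
The repair is finished: Aug 10, 2006 + 33 days = Sep 12, 2006.
The quality check is done: Sep 12, 2006 + 3 days = Sep 15, 2006.
The customer is notified: Sep 15, 2006 + 3 weeks = Oct 6, 2006.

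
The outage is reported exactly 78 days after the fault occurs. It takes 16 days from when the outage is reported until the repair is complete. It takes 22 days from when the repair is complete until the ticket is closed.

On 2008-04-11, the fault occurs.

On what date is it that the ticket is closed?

The fault occurs: Apr 11, 2008.
The outage is reported: Apr 11, 2008 + 78 days = Jun 28, 2008.
The repair is complete: Jun 28, 2008 + 16 days = Jul 14, 2008.
The ticket is closed: Jul 14, 2008 + 22 days = Aug 5, 2008.

2008-08-05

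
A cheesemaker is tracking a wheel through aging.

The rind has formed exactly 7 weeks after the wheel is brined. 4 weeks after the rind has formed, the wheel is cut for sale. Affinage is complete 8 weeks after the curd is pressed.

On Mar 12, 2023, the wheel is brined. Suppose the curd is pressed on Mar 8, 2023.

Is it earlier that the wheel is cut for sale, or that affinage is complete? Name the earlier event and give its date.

The wheel is brined: Mar 12, 2023.
The rind has formed: Mar 12, 2023 + 7 weeks = Apr 30, 2023.
The wheel is cut for sale: Apr 30, 2023 + 4 weeks = May 28, 2023.
The curd is pressed: Mar 8, 2023.
Affinage is complete: Mar 8, 2023 + 8 weeks = May 3, 2023.
Comparing: the wheel is cut for sale on May 28, 2023 vs affinage is complete on May 3, 2023. Earlier: affinage is complete.

Affinage is complete — May 3, 2023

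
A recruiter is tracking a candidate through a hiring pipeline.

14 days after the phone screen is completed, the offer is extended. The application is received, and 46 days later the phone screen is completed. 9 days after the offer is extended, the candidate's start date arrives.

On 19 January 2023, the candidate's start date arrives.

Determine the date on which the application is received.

The candidate's start date arrives: Jan 19, 2023.
The offer is extended: Jan 19, 2023 − 9 days = Jan 10, 2023.
The phone screen is completed: Jan 10, 2023 − 14 days = Dec 27, 2022.
The application is received: Dec 27, 2022 − 46 days = Nov 11, 2022.

11 November 2022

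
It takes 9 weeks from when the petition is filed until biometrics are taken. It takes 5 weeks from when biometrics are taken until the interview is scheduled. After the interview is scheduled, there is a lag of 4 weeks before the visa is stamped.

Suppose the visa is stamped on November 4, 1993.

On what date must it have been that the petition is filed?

July 1, 1993

The visa is stamped: Nov 4, 1993.
The interview is scheduled: Nov 4, 1993 − 4 weeks = Oct 7, 1993.
Biometrics are taken: Oct 7, 1993 − 5 weeks = Sep 2, 1993.
The petition is filed: Sep 2, 1993 − 9 weeks = Jul 1, 1993.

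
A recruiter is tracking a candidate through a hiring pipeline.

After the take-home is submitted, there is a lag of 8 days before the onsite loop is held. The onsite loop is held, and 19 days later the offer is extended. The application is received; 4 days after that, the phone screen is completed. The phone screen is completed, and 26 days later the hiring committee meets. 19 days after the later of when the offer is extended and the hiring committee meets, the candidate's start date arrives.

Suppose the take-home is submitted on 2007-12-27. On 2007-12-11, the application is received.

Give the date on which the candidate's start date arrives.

2008-02-11

The take-home is submitted: Dec 27, 2007.
The onsite loop is held: Dec 27, 2007 + 8 days = Jan 4, 2008.
The offer is extended: Jan 4, 2008 + 19 days = Jan 23, 2008.
The application is received: Dec 11, 2007.
The phone screen is completed: Dec 11, 2007 + 4 days = Dec 15, 2007.
The hiring committee meets: Dec 15, 2007 + 26 days = Jan 10, 2008.
Both prerequisites met — the offer is extended (Jan 23, 2008), the hiring committee meets (Jan 10, 2008); the later is Jan 23, 2008.
The candidate's start date arrives: Jan 23, 2008 + 19 days = Feb 11, 2008.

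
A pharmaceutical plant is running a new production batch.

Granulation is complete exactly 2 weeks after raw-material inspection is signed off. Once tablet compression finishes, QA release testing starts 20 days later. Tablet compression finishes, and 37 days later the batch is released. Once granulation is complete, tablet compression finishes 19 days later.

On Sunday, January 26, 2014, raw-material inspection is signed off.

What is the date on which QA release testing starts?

Raw-material inspection is signed off: Jan 26, 2014.
Granulation is complete: Jan 26, 2014 + 2 weeks = Feb 9, 2014.
Tablet compression finishes: Feb 9, 2014 + 19 days = Feb 28, 2014.
QA release testing starts: Feb 28, 2014 + 20 days = Mar 20, 2014.

Thursday, March 20, 2014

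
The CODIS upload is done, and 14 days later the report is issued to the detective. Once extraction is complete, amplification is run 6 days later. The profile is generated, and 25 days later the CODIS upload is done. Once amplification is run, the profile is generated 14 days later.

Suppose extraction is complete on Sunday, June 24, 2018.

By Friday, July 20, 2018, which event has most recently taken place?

The profile is generated

Extraction is complete: Jun 24, 2018.
Amplification is run: Jun 24, 2018 + 6 days = Jun 30, 2018.
The profile is generated: Jun 30, 2018 + 14 days = Jul 14, 2018.
The CODIS upload is done: Jul 14, 2018 + 25 days = Aug 8, 2018.
The report is issued to the detective: Aug 8, 2018 + 14 days = Aug 22, 2018.
Jul 20, 2018 falls between when the profile is generated (Jul 14, 2018) and when the CODIS upload is done (Aug 8, 2018).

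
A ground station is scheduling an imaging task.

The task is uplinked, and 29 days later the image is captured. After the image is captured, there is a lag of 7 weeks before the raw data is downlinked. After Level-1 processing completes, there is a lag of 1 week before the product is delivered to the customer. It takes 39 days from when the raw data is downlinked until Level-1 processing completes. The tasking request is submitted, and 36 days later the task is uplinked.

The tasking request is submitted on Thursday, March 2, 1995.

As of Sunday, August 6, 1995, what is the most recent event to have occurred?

Level-1 processing completes

The tasking request is submitted: Mar 2, 1995.
The task is uplinked: Mar 2, 1995 + 36 days = Apr 7, 1995.
The image is captured: Apr 7, 1995 + 29 days = May 6, 1995.
The raw data is downlinked: May 6, 1995 + 7 weeks = Jun 24, 1995.
Level-1 processing completes: Jun 24, 1995 + 39 days = Aug 2, 1995.
The product is delivered to the customer: Aug 2, 1995 + 1 week = Aug 9, 1995.
Aug 6, 1995 falls between when Level-1 processing completes (Aug 2, 1995) and when the product is delivered to the customer (Aug 9, 1995).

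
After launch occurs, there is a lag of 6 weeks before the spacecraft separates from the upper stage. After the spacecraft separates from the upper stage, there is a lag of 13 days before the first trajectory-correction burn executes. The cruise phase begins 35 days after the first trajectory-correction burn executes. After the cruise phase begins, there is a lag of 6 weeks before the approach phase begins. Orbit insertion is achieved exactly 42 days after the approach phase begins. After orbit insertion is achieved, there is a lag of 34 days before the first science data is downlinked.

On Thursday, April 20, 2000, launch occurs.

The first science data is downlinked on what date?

Tuesday, November 14, 2000

Launch occurs: Apr 20, 2000.
The spacecraft separates from the upper stage: Apr 20, 2000 + 6 weeks = Jun 1, 2000.
The first trajectory-correction burn executes: Jun 1, 2000 + 13 days = Jun 14, 2000.
The cruise phase begins: Jun 14, 2000 + 35 days = Jul 19, 2000.
The approach phase begins: Jul 19, 2000 + 6 weeks = Aug 30, 2000.
Orbit insertion is achieved: Aug 30, 2000 + 42 days = Oct 11, 2000.
The first science data is downlinked: Oct 11, 2000 + 34 days = Nov 14, 2000.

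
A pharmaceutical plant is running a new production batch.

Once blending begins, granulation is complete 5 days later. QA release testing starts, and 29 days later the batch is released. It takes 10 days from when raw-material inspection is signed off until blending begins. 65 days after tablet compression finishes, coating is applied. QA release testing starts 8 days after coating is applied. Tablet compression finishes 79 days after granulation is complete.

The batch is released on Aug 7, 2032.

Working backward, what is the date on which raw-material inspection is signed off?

Jan 24, 2032

The batch is released: Aug 7, 2032.
QA release testing starts: Aug 7, 2032 − 29 days = Jul 9, 2032.
Coating is applied: Jul 9, 2032 − 8 days = Jul 1, 2032.
Tablet compression finishes: Jul 1, 2032 − 65 days = Apr 27, 2032.
Granulation is complete: Apr 27, 2032 − 79 days = Feb 8, 2032.
Blending begins: Feb 8, 2032 − 5 days = Feb 3, 2032.
Raw-material inspection is signed off: Feb 3, 2032 − 10 days = Jan 24, 2032.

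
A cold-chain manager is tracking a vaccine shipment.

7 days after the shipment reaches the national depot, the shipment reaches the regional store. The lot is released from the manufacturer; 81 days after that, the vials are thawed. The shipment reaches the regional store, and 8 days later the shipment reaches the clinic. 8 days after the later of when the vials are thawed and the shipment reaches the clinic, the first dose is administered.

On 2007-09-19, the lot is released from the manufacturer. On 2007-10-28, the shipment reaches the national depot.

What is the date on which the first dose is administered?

The lot is released from the manufacturer: Sep 19, 2007.
The vials are thawed: Sep 19, 2007 + 81 days = Dec 9, 2007.
The shipment reaches the national depot: Oct 28, 2007.
The shipment reaches the regional store: Oct 28, 2007 + 7 days = Nov 4, 2007.
The shipment reaches the clinic: Nov 4, 2007 + 8 days = Nov 12, 2007.
Both prerequisites met — the vials are thawed (Dec 9, 2007), the shipment reaches the clinic (Nov 12, 2007); the later is Dec 9, 2007.
The first dose is administered: Dec 9, 2007 + 8 days = Dec 17, 2007.

2007-12-17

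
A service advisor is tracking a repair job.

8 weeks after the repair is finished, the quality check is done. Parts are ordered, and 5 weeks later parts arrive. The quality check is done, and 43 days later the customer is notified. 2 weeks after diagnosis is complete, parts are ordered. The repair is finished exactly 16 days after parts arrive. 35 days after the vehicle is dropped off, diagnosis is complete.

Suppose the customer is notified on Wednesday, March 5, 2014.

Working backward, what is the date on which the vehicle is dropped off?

Sunday, August 18, 2013

The customer is notified: Mar 5, 2014.
The quality check is done: Mar 5, 2014 − 43 days = Jan 21, 2014.
The repair is finished: Jan 21, 2014 − 8 weeks = Nov 26, 2013.
Parts arrive: Nov 26, 2013 − 16 days = Nov 10, 2013.
Parts are ordered: Nov 10, 2013 − 5 weeks = Oct 6, 2013.
Diagnosis is complete: Oct 6, 2013 − 2 weeks = Sep 22, 2013.
The vehicle is dropped off: Sep 22, 2013 − 35 days = Aug 18, 2013.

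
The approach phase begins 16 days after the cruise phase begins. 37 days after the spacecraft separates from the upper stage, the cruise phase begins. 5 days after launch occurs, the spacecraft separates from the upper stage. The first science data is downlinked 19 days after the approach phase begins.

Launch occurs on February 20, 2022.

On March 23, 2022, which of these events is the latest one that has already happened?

Launch occurs: Feb 20, 2022.
The spacecraft separates from the upper stage: Feb 20, 2022 + 5 days = Feb 25, 2022.
The cruise phase begins: Feb 25, 2022 + 37 days = Apr 3, 2022.
The approach phase begins: Apr 3, 2022 + 16 days = Apr 19, 2022.
The first science data is downlinked: Apr 19, 2022 + 19 days = May 8, 2022.
Mar 23, 2022 falls between when the spacecraft separates from the upper stage (Feb 25, 2022) and when the cruise phase begins (Apr 3, 2022).

The spacecraft separates from the upper stage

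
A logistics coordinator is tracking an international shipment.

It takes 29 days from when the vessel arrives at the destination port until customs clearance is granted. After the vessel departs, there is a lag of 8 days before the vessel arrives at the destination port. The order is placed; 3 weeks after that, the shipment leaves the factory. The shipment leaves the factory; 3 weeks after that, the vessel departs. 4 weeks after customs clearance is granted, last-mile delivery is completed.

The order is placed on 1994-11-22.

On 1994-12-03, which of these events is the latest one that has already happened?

The order is placed

The order is placed: Nov 22, 1994.
The shipment leaves the factory: Nov 22, 1994 + 3 weeks = Dec 13, 1994.
The vessel departs: Dec 13, 1994 + 3 weeks = Jan 3, 1995.
The vessel arrives at the destination port: Jan 3, 1995 + 8 days = Jan 11, 1995.
Customs clearance is granted: Jan 11, 1995 + 29 days = Feb 9, 1995.
Last-mile delivery is completed: Feb 9, 1995 + 4 weeks = Mar 9, 1995.
Dec 3, 1994 falls between when the order is placed (Nov 22, 1994) and when the shipment leaves the factory (Dec 13, 1994).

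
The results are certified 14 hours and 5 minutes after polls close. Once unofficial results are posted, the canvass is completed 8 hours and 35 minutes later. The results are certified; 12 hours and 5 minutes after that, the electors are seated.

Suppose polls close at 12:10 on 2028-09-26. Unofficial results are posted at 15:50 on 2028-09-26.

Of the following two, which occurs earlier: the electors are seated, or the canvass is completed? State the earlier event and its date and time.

The canvass is completed — 00:25 on 2028-09-27

Polls close: 12:10 Sep 26, 2028.
The results are certified: 12:10 Sep 26, 2028 + 14h05m = 02:15 Sep 27, 2028.
The electors are seated: 02:15 Sep 27, 2028 + 12h05m = 14:20 Sep 27, 2028.
Unofficial results are posted: 15:50 Sep 26, 2028.
The canvass is completed: 15:50 Sep 26, 2028 + 8h35m = 00:25 Sep 27, 2028.
Comparing: the electors are seated at 14:20 Sep 27, 2028 vs the canvass is completed at 00:25 Sep 27, 2028. Earlier: the canvass is completed.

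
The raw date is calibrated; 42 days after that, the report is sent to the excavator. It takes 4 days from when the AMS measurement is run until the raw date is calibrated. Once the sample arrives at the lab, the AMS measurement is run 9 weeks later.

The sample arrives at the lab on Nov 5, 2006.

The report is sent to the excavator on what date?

Feb 22, 2007

The sample arrives at the lab: Nov 5, 2006.
The AMS measurement is run: Nov 5, 2006 + 9 weeks = Jan 7, 2007.
The raw date is calibrated: Jan 7, 2007 + 4 days = Jan 11, 2007.
The report is sent to the excavator: Jan 11, 2007 + 42 days = Feb 22, 2007.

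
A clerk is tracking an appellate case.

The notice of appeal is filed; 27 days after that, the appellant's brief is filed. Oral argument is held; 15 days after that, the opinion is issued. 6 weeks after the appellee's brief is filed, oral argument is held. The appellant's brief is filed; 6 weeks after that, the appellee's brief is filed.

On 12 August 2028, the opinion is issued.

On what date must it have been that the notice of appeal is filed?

The opinion is issued: Aug 12, 2028.
Oral argument is held: Aug 12, 2028 − 15 days = Jul 28, 2028.
The appellee's brief is filed: Jul 28, 2028 − 6 weeks = Jun 16, 2028.
The appellant's brief is filed: Jun 16, 2028 − 6 weeks = May 5, 2028.
The notice of appeal is filed: May 5, 2028 − 27 days = Apr 8, 2028.

8 April 2028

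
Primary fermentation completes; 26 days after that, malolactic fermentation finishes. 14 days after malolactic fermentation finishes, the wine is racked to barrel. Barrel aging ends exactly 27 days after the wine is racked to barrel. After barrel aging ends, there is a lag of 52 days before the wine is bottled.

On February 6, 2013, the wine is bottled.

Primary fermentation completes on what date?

The wine is bottled: Feb 6, 2013.
Barrel aging ends: Feb 6, 2013 − 52 days = Dec 16, 2012.
The wine is racked to barrel: Dec 16, 2012 − 27 days = Nov 19, 2012.
Malolactic fermentation finishes: Nov 19, 2012 − 14 days = Nov 5, 2012.
Primary fermentation completes: Nov 5, 2012 − 26 days = Oct 10, 2012.

October 10, 2012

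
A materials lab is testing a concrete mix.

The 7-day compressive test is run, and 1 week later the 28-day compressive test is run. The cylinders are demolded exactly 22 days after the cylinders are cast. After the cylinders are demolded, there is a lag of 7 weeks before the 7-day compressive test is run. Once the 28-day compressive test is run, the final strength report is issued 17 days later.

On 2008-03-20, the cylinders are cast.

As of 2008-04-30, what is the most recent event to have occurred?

The cylinders are demolded

The cylinders are cast: Mar 20, 2008.
The cylinders are demolded: Mar 20, 2008 + 22 days = Apr 11, 2008.
The 7-day compressive test is run: Apr 11, 2008 + 7 weeks = May 30, 2008.
The 28-day compressive test is run: May 30, 2008 + 1 week = Jun 6, 2008.
The final strength report is issued: Jun 6, 2008 + 17 days = Jun 23, 2008.
Apr 30, 2008 falls between when the cylinders are demolded (Apr 11, 2008) and when the 7-day compressive test is run (May 30, 2008).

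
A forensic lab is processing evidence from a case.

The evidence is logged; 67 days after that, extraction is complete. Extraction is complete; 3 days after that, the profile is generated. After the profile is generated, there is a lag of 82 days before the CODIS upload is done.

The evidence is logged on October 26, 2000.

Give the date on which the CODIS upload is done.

The evidence is logged: Oct 26, 2000.
Extraction is complete: Oct 26, 2000 + 67 days = Jan 1, 2001.
The profile is generated: Jan 1, 2001 + 3 days = Jan 4, 2001.
The CODIS upload is done: Jan 4, 2001 + 82 days = Mar 27, 2001.

March 27, 2001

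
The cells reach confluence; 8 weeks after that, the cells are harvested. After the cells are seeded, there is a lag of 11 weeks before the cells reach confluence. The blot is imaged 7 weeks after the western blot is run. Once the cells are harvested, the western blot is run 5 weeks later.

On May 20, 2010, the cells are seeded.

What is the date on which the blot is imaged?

The cells are seeded: May 20, 2010.
The cells reach confluence: May 20, 2010 + 11 weeks = Aug 5, 2010.
The cells are harvested: Aug 5, 2010 + 8 weeks = Sep 30, 2010.
The western blot is run: Sep 30, 2010 + 5 weeks = Nov 4, 2010.
The blot is imaged: Nov 4, 2010 + 7 weeks = Dec 23, 2010.

December 23, 2010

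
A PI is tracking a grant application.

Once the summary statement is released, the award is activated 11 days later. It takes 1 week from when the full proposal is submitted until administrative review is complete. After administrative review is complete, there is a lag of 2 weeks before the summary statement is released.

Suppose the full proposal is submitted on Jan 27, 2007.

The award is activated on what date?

Feb 28, 2007

The full proposal is submitted: Jan 27, 2007.
Administrative review is complete: Jan 27, 2007 + 1 week = Feb 3, 2007.
The summary statement is released: Feb 3, 2007 + 2 weeks = Feb 17, 2007.
The award is activated: Feb 17, 2007 + 11 days = Feb 28, 2007.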